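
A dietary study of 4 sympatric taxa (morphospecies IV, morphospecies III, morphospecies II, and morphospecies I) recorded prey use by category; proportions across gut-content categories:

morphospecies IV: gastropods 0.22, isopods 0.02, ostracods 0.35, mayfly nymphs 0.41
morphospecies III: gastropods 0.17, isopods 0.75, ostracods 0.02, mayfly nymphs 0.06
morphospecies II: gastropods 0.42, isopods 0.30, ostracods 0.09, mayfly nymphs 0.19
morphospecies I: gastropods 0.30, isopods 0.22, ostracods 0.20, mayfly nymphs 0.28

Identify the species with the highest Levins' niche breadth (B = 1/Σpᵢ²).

morphospecies I

Σp_IVᵢ² = 0.22² + 0.02² + 0.35² + 0.41² = 0.0484 + 0.0004 + 0.1225 + 0.1681 = 0.3394
B_IV = 1 / 0.3394 = 2.9464
Σp_IIIᵢ² = 0.17² + 0.75² + 0.02² + 0.06² = 0.0289 + 0.5625 + 0.0004 + 0.0036 = 0.5954
B_III = 1 / 0.5954 = 1.6795
Σp_IIᵢ² = 0.42² + 0.30² + 0.09² + 0.19² = 0.1764 + 0.0900 + 0.0081 + 0.0361 = 0.3106
B_II = 1 / 0.3106 = 3.2196
Σp_Iᵢ² = 0.30² + 0.22² + 0.20² + 0.28² = 0.0900 + 0.0484 + 0.0400 + 0.0784 = 0.2568
B_I = 1 / 0.2568 = 3.8941
Highest B → broadest niche (most generalist): morphospecies I (B = 3.89).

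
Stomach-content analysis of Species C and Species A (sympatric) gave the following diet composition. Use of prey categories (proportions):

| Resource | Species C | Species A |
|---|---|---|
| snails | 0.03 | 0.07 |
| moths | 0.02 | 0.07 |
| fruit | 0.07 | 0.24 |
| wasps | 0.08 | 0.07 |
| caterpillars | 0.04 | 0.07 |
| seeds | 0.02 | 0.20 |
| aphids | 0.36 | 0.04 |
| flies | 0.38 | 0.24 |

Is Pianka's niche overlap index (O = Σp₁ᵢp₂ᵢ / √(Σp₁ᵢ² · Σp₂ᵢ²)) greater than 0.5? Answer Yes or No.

Yes

Σ p₁ᵢp₂ᵢ = 0.0021 + 0.0014 + 0.0168 + 0.0056 + 0.0028 + 0.0040 + 0.0144 + 0.0912 = 0.1383
Σp_1ᵢ² = 0.03² + 0.02² + 0.07² + 0.08² + 0.04² + 0.02² + 0.36² + 0.38² = 0.0009 + 0.0004 + 0.0049 + 0.0064 + 0.0016 + 0.0004 + 0.1296 + 0.1444 = 0.2886
Σp_2ᵢ² = 0.07² + 0.07² + 0.24² + 0.07² + 0.07² + 0.20² + 0.04² + 0.24² = 0.0049 + 0.0049 + 0.0576 + 0.0049 + 0.0049 + 0.0400 + 0.0016 + 0.0576 = 0.1764
O = 0.1383 / √(0.2886 × 0.1764) = 0.1383 / 0.22563 = 0.6130
O = 0.6130 > 0.5 → Yes.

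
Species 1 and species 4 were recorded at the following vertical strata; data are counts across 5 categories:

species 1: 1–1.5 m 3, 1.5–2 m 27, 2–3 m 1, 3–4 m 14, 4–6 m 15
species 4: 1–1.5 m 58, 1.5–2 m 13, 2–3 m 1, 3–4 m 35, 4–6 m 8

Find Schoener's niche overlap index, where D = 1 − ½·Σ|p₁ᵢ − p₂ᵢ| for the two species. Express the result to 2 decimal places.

Proportions for species 1 (n=60): 3/60=0.0500, 27/60=0.4500, 1/60=0.0167, 14/60=0.2333, 15/60=0.2500
Proportions for species 4 (n=115): 58/115=0.5043, 13/115=0.1130, 1/115=0.0087, 35/115=0.3043, 8/115=0.0696
Σ|p₁ᵢ − p₂ᵢ| = 0.4543 + 0.3370 + 0.0080 + 0.0710 + 0.1804 = 1.0507
D = 1 − ½ × 1.0507 = 1 − 0.52535 = 0.47465

0.47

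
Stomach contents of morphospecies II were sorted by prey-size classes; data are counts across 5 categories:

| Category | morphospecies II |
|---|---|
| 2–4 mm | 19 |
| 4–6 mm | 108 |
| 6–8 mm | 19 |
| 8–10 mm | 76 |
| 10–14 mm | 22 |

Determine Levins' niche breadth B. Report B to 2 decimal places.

3.19

Proportions for morphospecies II (n=244): 19/244=0.0779, 108/244=0.4426, 19/244=0.0779, 76/244=0.3115, 22/244=0.0902
Σpᵢ² = 0.0779² + 0.4426² + 0.0779² + 0.3115² + 0.0902² = 0.006068 + 0.195895 + 0.006068 + 0.097032 + 0.008136 = 0.313199
B = 1 / 0.313199 = 3.1929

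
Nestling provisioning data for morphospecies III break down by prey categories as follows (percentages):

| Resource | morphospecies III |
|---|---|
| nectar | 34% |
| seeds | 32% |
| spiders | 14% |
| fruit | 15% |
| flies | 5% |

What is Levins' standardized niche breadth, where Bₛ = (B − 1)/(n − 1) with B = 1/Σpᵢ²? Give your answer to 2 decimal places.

Convert percentages to proportions (divide by 100).
Σpᵢ² = 0.34² + 0.32² + 0.14² + 0.15² + 0.05² = 0.1156 + 0.1024 + 0.0196 + 0.0225 + 0.0025 = 0.2626
B = 1 / 0.2626 = 3.8081
Bₛ = (B − 1)/(n − 1) = (3.8081 − 1)/(5 − 1) = 2.8081/4 = 0.7020

0.70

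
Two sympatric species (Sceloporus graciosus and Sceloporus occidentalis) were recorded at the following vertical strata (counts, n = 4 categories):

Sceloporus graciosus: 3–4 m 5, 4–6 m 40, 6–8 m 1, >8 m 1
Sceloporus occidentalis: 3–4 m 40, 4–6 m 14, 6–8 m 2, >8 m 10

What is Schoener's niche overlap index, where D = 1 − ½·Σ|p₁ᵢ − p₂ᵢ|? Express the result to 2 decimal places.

Proportions for Sceloporus graciosus (n=47): 5/47=0.1064, 40/47=0.8511, 1/47=0.0213, 1/47=0.0213
Proportions for Sceloporus occidentalis (n=66): 40/66=0.6061, 14/66=0.2121, 2/66=0.0303, 10/66=0.1515
Σ|p₁ᵢ − p₂ᵢ| = 0.4997 + 0.6390 + 0.0090 + 0.1302 = 1.2779
D = 1 − ½ × 1.2779 = 1 − 0.63895 = 0.36105

0.36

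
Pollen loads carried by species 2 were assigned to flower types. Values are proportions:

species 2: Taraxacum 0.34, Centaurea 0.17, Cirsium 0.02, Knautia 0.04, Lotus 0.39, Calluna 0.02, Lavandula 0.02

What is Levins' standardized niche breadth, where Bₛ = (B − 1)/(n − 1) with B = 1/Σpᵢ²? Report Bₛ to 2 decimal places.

0.39

Σpᵢ² = 0.34² + 0.17² + 0.02² + 0.04² + 0.39² + 0.02² + 0.02² = 0.1156 + 0.0289 + 0.0004 + 0.0016 + 0.1521 + 0.0004 + 0.0004 = 0.2994
B = 1 / 0.2994 = 3.3400
Bₛ = (B − 1)/(n − 1) = (3.3400 − 1)/(7 − 1) = 2.3400/6 = 0.3900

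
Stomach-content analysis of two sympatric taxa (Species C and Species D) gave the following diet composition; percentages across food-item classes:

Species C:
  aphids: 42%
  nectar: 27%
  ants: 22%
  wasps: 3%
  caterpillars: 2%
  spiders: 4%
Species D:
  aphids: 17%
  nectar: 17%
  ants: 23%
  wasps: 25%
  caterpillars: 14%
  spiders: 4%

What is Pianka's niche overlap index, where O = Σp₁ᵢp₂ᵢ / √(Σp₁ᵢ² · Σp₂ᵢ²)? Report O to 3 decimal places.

0.744

Convert percentages to proportions (divide by 100).
Σ p₁ᵢp₂ᵢ = 0.0714 + 0.0459 + 0.0506 + 0.0075 + 0.0028 + 0.0016 = 0.1798
Σp_1ᵢ² = 0.42² + 0.27² + 0.22² + 0.03² + 0.02² + 0.04² = 0.1764 + 0.0729 + 0.0484 + 0.0009 + 0.0004 + 0.0016 = 0.3006
Σp_2ᵢ² = 0.17² + 0.17² + 0.23² + 0.25² + 0.14² + 0.04² = 0.0289 + 0.0289 + 0.0529 + 0.0625 + 0.0196 + 0.0016 = 0.1944
O = 0.1798 / √(0.3006 × 0.1944) = 0.1798 / 0.241737 = 0.74378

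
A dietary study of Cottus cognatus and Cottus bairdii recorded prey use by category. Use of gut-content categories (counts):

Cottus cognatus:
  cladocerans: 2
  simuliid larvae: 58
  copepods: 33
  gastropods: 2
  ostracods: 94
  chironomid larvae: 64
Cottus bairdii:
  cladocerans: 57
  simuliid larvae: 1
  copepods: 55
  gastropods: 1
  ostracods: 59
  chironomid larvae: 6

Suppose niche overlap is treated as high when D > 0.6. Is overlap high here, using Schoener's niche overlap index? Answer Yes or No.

No

Proportions for Cottus cognatus (n=253): 2/253=0.0079, 58/253=0.2292, 33/253=0.1304, 2/253=0.0079, 94/253=0.3715, 64/253=0.2530
Proportions for Cottus bairdii (n=179): 57/179=0.3184, 1/179=0.0056, 55/179=0.3073, 1/179=0.0056, 59/179=0.3296, 6/179=0.0335
Σ|p₁ᵢ − p₂ᵢ| = 0.3105 + 0.2236 + 0.1769 + 0.0023 + 0.0419 + 0.2195 = 0.9747
D = 1 − ½ × 0.9747 = 1 − 0.48735 = 0.51265
D = 0.51265 < 0.6 → No.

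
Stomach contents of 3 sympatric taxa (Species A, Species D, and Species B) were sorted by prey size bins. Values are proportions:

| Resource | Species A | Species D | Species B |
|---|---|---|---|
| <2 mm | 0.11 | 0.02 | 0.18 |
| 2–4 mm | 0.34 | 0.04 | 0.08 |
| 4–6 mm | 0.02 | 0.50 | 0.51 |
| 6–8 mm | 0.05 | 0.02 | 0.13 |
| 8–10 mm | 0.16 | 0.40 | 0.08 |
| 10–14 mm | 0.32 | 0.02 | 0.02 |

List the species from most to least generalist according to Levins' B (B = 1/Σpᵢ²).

Σp_Aᵢ² = 0.11² + 0.34² + 0.02² + 0.05² + 0.16² + 0.32² = 0.0121 + 0.1156 + 0.0004 + 0.0025 + 0.0256 + 0.1024 = 0.2586
B_A = 1 / 0.2586 = 3.8670
Σp_Dᵢ² = 0.02² + 0.04² + 0.50² + 0.02² + 0.40² + 0.02² = 0.0004 + 0.0016 + 0.2500 + 0.0004 + 0.1600 + 0.0004 = 0.4128
B_D = 1 / 0.4128 = 2.4225
Σp_Bᵢ² = 0.18² + 0.08² + 0.51² + 0.13² + 0.08² + 0.02² = 0.0324 + 0.0064 + 0.2601 + 0.0169 + 0.0064 + 0.0004 = 0.3226
B_B = 1 / 0.3226 = 3.0998
Ranking by B (broadest → narrowest): Species A (3.87) > Species B (3.10) > Species D (2.42)

Species A > Species B > Species D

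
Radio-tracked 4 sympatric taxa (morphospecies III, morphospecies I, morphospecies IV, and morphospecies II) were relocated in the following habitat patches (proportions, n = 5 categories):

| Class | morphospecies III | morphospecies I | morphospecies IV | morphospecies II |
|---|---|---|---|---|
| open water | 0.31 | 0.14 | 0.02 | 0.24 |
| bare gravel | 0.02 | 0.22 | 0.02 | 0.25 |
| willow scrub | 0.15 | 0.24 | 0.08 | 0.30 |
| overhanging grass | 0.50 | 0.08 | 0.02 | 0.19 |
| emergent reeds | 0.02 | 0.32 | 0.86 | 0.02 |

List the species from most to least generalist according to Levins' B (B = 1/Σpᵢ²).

Σp_IIIᵢ² = 0.31² + 0.02² + 0.15² + 0.50² + 0.02² = 0.0961 + 0.0004 + 0.0225 + 0.2500 + 0.0004 = 0.3694
B_III = 1 / 0.3694 = 2.7071
Σp_Iᵢ² = 0.14² + 0.22² + 0.24² + 0.08² + 0.32² = 0.0196 + 0.0484 + 0.0576 + 0.0064 + 0.1024 = 0.2344
B_I = 1 / 0.2344 = 4.2662
Σp_IVᵢ² = 0.02² + 0.02² + 0.08² + 0.02² + 0.86² = 0.0004 + 0.0004 + 0.0064 + 0.0004 + 0.7396 = 0.7472
B_IV = 1 / 0.7472 = 1.3383
Σp_IIᵢ² = 0.24² + 0.25² + 0.30² + 0.19² + 0.02² = 0.0576 + 0.0625 + 0.0900 + 0.0361 + 0.0004 = 0.2466
B_II = 1 / 0.2466 = 4.0552
Ranking by B (broadest → narrowest): morphospecies I (4.27) > morphospecies II (4.06) > morphospecies III (2.71) > morphospecies IV (1.34)

morphospecies I > morphospecies II > morphospecies III > morphospecies IV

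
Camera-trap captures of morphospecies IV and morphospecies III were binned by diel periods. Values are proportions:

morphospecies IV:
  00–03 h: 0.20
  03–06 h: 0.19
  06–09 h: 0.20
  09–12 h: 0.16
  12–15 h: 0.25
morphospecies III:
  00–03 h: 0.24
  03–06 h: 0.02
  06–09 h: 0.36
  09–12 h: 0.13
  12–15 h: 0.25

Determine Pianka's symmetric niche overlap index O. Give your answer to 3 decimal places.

0.887

Σ p₁ᵢp₂ᵢ = 0.0480 + 0.0038 + 0.0720 + 0.0208 + 0.0625 = 0.2071
Σp_1ᵢ² = 0.20² + 0.19² + 0.20² + 0.16² + 0.25² = 0.0400 + 0.0361 + 0.0400 + 0.0256 + 0.0625 = 0.2042
Σp_2ᵢ² = 0.24² + 0.02² + 0.36² + 0.13² + 0.25² = 0.0576 + 0.0004 + 0.1296 + 0.0169 + 0.0625 = 0.2670
O = 0.2071 / √(0.2042 × 0.2670) = 0.2071 / 0.233498 = 0.88695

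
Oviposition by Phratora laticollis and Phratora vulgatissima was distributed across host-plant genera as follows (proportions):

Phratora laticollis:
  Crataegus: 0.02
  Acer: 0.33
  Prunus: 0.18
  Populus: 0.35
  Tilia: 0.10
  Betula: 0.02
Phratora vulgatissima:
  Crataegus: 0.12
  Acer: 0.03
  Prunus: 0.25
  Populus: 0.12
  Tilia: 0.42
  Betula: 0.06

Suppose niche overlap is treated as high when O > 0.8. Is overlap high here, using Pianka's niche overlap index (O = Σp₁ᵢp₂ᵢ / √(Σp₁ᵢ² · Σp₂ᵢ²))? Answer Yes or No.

Σ p₁ᵢp₂ᵢ = 0.0024 + 0.0099 + 0.0450 + 0.0420 + 0.0420 + 0.0012 = 0.1425
Σp_1ᵢ² = 0.02² + 0.33² + 0.18² + 0.35² + 0.10² + 0.02² = 0.0004 + 0.1089 + 0.0324 + 0.1225 + 0.0100 + 0.0004 = 0.2746
Σp_2ᵢ² = 0.12² + 0.03² + 0.25² + 0.12² + 0.42² + 0.06² = 0.0144 + 0.0009 + 0.0625 + 0.0144 + 0.1764 + 0.0036 = 0.2722
O = 0.1425 / √(0.2746 × 0.2722) = 0.1425 / 0.27340 = 0.5212
O = 0.5212 < 0.8 → No.

No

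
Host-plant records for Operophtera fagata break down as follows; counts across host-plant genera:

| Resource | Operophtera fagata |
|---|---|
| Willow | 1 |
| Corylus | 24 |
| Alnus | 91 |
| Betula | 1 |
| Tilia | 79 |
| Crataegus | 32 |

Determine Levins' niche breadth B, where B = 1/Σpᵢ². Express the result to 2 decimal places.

Proportions for Operophtera fagata (n=228): 1/228=0.0044, 24/228=0.1053, 91/228=0.3991, 1/228=0.0044, 79/228=0.3465, 32/228=0.1404
Σpᵢ² = 0.0044² + 0.1053² + 0.3991² + 0.0044² + 0.3465² + 0.1404² = 0.000019 + 0.011088 + 0.159281 + 0.000019 + 0.120062 + 0.019712 = 0.310181
B = 1 / 0.310181 = 3.2239

3.22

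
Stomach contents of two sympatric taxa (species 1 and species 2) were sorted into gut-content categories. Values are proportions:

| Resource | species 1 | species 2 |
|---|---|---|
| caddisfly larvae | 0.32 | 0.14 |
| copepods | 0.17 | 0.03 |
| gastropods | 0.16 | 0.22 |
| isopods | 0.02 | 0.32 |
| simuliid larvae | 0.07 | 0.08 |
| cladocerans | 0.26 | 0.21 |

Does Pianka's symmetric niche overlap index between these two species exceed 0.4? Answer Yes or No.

Yes

Σ p₁ᵢp₂ᵢ = 0.0448 + 0.0051 + 0.0352 + 0.0064 + 0.0056 + 0.0546 = 0.1517
Σp_1ᵢ² = 0.32² + 0.17² + 0.16² + 0.02² + 0.07² + 0.26² = 0.1024 + 0.0289 + 0.0256 + 0.0004 + 0.0049 + 0.0676 = 0.2298
Σp_2ᵢ² = 0.14² + 0.03² + 0.22² + 0.32² + 0.08² + 0.21² = 0.0196 + 0.0009 + 0.0484 + 0.1024 + 0.0064 + 0.0441 = 0.2218
O = 0.1517 / √(0.2298 × 0.2218) = 0.1517 / 0.22576 = 0.6720
O = 0.6720 > 0.4 → Yes.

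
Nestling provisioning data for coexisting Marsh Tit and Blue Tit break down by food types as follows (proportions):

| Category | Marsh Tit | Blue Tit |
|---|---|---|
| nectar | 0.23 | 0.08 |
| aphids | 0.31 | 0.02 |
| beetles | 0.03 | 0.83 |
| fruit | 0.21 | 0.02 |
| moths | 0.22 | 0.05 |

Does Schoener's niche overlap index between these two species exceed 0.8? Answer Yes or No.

Σ|p₁ᵢ − p₂ᵢ| = 0.15 + 0.29 + 0.80 + 0.19 + 0.17 = 1.60
D = 1 − ½ × 1.60 = 1 − 0.800 = 0.2000
D = 0.2000 < 0.8 → No.

No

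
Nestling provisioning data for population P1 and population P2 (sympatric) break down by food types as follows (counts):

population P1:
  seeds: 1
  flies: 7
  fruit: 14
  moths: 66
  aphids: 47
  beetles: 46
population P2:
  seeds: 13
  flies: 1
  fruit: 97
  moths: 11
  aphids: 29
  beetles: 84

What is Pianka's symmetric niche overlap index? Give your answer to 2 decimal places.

0.58

Proportions for population P1 (n=181): 1/181=0.0055, 7/181=0.0387, 14/181=0.0773, 66/181=0.3646, 47/181=0.2597, 46/181=0.2541
Proportions for population P2 (n=235): 13/235=0.0553, 1/235=0.0043, 97/235=0.4128, 11/235=0.0468, 29/235=0.1234, 84/235=0.3574
Σ p₁ᵢp₂ᵢ = 0.000304 + 0.000166 + 0.031909 + 0.017063 + 0.032047 + 0.090815 = 0.172304
Σp_1ᵢ² = 0.0055² + 0.0387² + 0.0773² + 0.3646² + 0.2597² + 0.2541² = 0.000030 + 0.001498 + 0.005975 + 0.132933 + 0.067444 + 0.064567 = 0.272447
Σp_2ᵢ² = 0.0553² + 0.0043² + 0.4128² + 0.0468² + 0.1234² + 0.3574² = 0.003058 + 0.000018 + 0.170404 + 0.002190 + 0.015228 + 0.127735 = 0.318633
O = 0.172304 / √(0.272447 × 0.318633) = 0.172304 / 0.2946364 = 0.5848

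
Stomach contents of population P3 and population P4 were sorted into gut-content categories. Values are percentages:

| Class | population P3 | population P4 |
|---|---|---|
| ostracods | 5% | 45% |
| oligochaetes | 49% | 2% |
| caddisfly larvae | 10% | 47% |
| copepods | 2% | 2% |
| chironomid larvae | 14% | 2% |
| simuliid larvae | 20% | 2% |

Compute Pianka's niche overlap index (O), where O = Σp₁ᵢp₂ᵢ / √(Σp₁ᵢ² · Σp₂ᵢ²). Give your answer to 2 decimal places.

0.24

Convert percentages to proportions (divide by 100).
Σ p₁ᵢp₂ᵢ = 0.0225 + 0.0098 + 0.0470 + 0.0004 + 0.0028 + 0.0040 = 0.0865
Σp_1ᵢ² = 0.05² + 0.49² + 0.10² + 0.02² + 0.14² + 0.20² = 0.0025 + 0.2401 + 0.0100 + 0.0004 + 0.0196 + 0.0400 = 0.3126
Σp_2ᵢ² = 0.45² + 0.02² + 0.47² + 0.02² + 0.02² + 0.02² = 0.2025 + 0.0004 + 0.2209 + 0.0004 + 0.0004 + 0.0004 = 0.4250
O = 0.0865 / √(0.3126 × 0.4250) = 0.0865 / 0.36449 = 0.2373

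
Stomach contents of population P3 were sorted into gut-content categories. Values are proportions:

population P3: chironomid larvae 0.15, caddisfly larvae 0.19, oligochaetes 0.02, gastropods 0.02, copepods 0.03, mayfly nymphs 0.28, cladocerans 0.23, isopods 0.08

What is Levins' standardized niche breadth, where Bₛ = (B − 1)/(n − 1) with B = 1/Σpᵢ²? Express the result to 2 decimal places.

Σpᵢ² = 0.15² + 0.19² + 0.02² + 0.02² + 0.03² + 0.28² + 0.23² + 0.08² = 0.0225 + 0.0361 + 0.0004 + 0.0004 + 0.0009 + 0.0784 + 0.0529 + 0.0064 = 0.1980
B = 1 / 0.1980 = 5.0505
Bₛ = (B − 1)/(n − 1) = (5.0505 − 1)/(8 − 1) = 4.0505/7 = 0.5786

0.58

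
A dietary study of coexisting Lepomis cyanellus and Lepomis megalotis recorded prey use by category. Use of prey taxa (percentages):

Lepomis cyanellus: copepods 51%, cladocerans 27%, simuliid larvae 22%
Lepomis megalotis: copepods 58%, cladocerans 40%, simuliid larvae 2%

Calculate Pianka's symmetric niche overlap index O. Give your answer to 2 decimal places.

0.94

Convert percentages to proportions (divide by 100).
Σ p₁ᵢp₂ᵢ = 0.2958 + 0.1080 + 0.0044 = 0.4082
Σp_1ᵢ² = 0.51² + 0.27² + 0.22² = 0.2601 + 0.0729 + 0.0484 = 0.3814
Σp_2ᵢ² = 0.58² + 0.40² + 0.02² = 0.3364 + 0.1600 + 0.0004 = 0.4968
O = 0.4082 / √(0.3814 × 0.4968) = 0.4082 / 0.43529 = 0.9378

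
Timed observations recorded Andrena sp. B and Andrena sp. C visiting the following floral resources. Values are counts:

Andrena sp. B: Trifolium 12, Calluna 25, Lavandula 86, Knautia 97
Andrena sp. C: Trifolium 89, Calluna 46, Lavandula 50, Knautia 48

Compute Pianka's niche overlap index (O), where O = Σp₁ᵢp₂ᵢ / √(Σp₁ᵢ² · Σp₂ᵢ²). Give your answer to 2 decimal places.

0.69

Proportions for Andrena sp. B (n=220): 12/220=0.0545, 25/220=0.1136, 86/220=0.3909, 97/220=0.4409
Proportions for Andrena sp. C (n=233): 89/233=0.3820, 46/233=0.1974, 50/233=0.2146, 48/233=0.2060
Σ p₁ᵢp₂ᵢ = 0.020819 + 0.022425 + 0.083887 + 0.090825 = 0.217956
Σp_1ᵢ² = 0.0545² + 0.1136² + 0.3909² + 0.4409² = 0.002970 + 0.012905 + 0.152803 + 0.194393 = 0.363071
Σp_2ᵢ² = 0.3820² + 0.1974² + 0.2146² + 0.2060² = 0.145924 + 0.038967 + 0.046053 + 0.042436 = 0.273380
O = 0.217956 / √(0.363071 × 0.273380) = 0.217956 / 0.3150498 = 0.6918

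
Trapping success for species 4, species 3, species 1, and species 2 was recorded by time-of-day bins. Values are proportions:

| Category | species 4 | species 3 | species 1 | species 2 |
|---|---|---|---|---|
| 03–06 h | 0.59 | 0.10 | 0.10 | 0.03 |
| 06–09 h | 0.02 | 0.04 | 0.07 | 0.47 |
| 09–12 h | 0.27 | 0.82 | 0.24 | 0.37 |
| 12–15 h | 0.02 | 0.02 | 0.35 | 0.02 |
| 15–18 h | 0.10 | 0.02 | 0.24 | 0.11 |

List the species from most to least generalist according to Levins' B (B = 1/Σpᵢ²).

species 1 > species 2 > species 4 > species 3

Σp_4ᵢ² = 0.59² + 0.02² + 0.27² + 0.02² + 0.10² = 0.3481 + 0.0004 + 0.0729 + 0.0004 + 0.0100 = 0.4318
B_4 = 1 / 0.4318 = 2.3159
Σp_3ᵢ² = 0.10² + 0.04² + 0.82² + 0.02² + 0.02² = 0.0100 + 0.0016 + 0.6724 + 0.0004 + 0.0004 = 0.6848
B_3 = 1 / 0.6848 = 1.4603
Σp_1ᵢ² = 0.10² + 0.07² + 0.24² + 0.35² + 0.24² = 0.0100 + 0.0049 + 0.0576 + 0.1225 + 0.0576 = 0.2526
B_1 = 1 / 0.2526 = 3.9588
Σp_2ᵢ² = 0.03² + 0.47² + 0.37² + 0.02² + 0.11² = 0.0009 + 0.2209 + 0.1369 + 0.0004 + 0.0121 = 0.3712
B_2 = 1 / 0.3712 = 2.6940
Ranking by B (broadest → narrowest): species 1 (3.96) > species 2 (2.69) > species 4 (2.32) > species 3 (1.46)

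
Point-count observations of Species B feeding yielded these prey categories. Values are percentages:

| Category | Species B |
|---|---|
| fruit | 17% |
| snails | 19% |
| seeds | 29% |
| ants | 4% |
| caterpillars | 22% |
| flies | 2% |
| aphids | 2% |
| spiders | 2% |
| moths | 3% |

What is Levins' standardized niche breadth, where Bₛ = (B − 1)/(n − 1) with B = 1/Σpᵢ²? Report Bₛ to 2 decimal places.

0.50

Convert percentages to proportions (divide by 100).
Σpᵢ² = 0.17² + 0.19² + 0.29² + 0.04² + 0.22² + 0.02² + 0.02² + 0.02² + 0.03² = 0.0289 + 0.0361 + 0.0841 + 0.0016 + 0.0484 + 0.0004 + 0.0004 + 0.0004 + 0.0009 = 0.2012
B = 1 / 0.2012 = 4.9702
Bₛ = (B − 1)/(n − 1) = (4.9702 − 1)/(9 − 1) = 3.9702/8 = 0.4963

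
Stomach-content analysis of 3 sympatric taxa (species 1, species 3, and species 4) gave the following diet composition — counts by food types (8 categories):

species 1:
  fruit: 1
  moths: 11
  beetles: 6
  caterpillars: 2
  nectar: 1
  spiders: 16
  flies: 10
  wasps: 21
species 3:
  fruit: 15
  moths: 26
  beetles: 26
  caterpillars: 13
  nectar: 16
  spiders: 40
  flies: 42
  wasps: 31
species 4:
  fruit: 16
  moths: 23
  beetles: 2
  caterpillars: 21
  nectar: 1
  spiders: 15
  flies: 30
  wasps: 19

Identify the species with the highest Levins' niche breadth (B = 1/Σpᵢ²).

Proportions for species 1 (n=68): 1/68=0.0147, 11/68=0.1618, 6/68=0.0882, 2/68=0.0294, 1/68=0.0147, 16/68=0.2353, 10/68=0.1471, 21/68=0.3088
Proportions for species 3 (n=209): 15/209=0.0718, 26/209=0.1244, 26/209=0.1244, 13/209=0.0622, 16/209=0.0766, 40/209=0.1914, 42/209=0.2010, 31/209=0.1483
Proportions for species 4 (n=127): 16/127=0.1260, 23/127=0.1811, 2/127=0.0157, 21/127=0.1654, 1/127=0.0079, 15/127=0.1181, 30/127=0.2362, 19/127=0.1496
Σp_1ᵢ² = 0.0147² + 0.1618² + 0.0882² + 0.0294² + 0.0147² + 0.2353² + 0.1471² + 0.3088² = 0.000216 + 0.026179 + 0.007779 + 0.000864 + 0.000216 + 0.055366 + 0.021638 + 0.095357 = 0.207615
B_1 = 1 / 0.207615 = 4.8166
Σp_3ᵢ² = 0.0718² + 0.1244² + 0.1244² + 0.0622² + 0.0766² + 0.1914² + 0.2010² + 0.1483² = 0.005155 + 0.015475 + 0.015475 + 0.003869 + 0.005868 + 0.036634 + 0.040401 + 0.021993 = 0.144870
B_3 = 1 / 0.144870 = 6.9027
Σp_4ᵢ² = 0.1260² + 0.1811² + 0.0157² + 0.1654² + 0.0079² + 0.1181² + 0.2362² + 0.1496² = 0.015876 + 0.032797 + 0.000246 + 0.027357 + 0.000062 + 0.013948 + 0.055790 + 0.022380 = 0.168456
B_4 = 1 / 0.168456 = 5.9363
Highest B → broadest niche (most generalist): species 3 (B = 6.90).

species 3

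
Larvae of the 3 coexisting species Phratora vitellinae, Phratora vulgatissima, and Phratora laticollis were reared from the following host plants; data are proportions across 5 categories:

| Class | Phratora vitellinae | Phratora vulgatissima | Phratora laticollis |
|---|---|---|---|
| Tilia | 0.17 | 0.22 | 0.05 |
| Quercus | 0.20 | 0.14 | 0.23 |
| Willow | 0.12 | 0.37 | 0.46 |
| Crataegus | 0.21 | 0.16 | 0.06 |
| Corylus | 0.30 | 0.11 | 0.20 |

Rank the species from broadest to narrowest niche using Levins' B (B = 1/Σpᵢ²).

Phratora vitellinae > Phratora vulgatissima > Phratora laticollis

Σp_viteᵢ² = 0.17² + 0.20² + 0.12² + 0.21² + 0.30² = 0.0289 + 0.0400 + 0.0144 + 0.0441 + 0.0900 = 0.2174
B_vite = 1 / 0.2174 = 4.5998
Σp_vulgᵢ² = 0.22² + 0.14² + 0.37² + 0.16² + 0.11² = 0.0484 + 0.0196 + 0.1369 + 0.0256 + 0.0121 = 0.2426
B_vulg = 1 / 0.2426 = 4.1220
Σp_latiᵢ² = 0.05² + 0.23² + 0.46² + 0.06² + 0.20² = 0.0025 + 0.0529 + 0.2116 + 0.0036 + 0.0400 = 0.3106
B_lati = 1 / 0.3106 = 3.2196
Ranking by B (broadest → narrowest): Phratora vitellinae (4.60) > Phratora vulgatissima (4.12) > Phratora laticollis (3.22)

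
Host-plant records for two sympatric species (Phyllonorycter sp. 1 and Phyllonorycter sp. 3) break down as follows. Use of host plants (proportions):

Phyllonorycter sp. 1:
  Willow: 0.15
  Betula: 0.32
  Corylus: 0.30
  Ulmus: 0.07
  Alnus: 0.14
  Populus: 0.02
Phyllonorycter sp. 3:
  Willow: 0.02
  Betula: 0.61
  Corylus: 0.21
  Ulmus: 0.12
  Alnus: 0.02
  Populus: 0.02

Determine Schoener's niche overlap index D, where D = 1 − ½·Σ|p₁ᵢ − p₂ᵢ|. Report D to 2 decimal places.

Σ|p₁ᵢ − p₂ᵢ| = 0.13 + 0.29 + 0.09 + 0.05 + 0.12 + 0.00 = 0.68
D = 1 − ½ × 0.68 = 1 − 0.340 = 0.6600

0.66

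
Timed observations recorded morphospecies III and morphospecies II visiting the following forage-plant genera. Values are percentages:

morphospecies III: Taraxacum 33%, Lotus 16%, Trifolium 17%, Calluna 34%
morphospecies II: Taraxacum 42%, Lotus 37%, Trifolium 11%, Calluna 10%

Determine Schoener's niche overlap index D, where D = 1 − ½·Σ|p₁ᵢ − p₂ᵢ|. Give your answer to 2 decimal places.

0.70

Convert percentages to proportions (divide by 100).
Σ|p₁ᵢ − p₂ᵢ| = 0.09 + 0.21 + 0.06 + 0.24 = 0.60
D = 1 − ½ × 0.60 = 1 − 0.300 = 0.7000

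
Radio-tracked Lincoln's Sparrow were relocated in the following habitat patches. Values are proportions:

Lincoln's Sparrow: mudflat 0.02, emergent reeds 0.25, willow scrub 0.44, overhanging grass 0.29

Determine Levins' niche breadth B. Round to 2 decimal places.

2.94

Σpᵢ² = 0.02² + 0.25² + 0.44² + 0.29² = 0.0004 + 0.0625 + 0.1936 + 0.0841 = 0.3406
B = 1 / 0.3406 = 2.9360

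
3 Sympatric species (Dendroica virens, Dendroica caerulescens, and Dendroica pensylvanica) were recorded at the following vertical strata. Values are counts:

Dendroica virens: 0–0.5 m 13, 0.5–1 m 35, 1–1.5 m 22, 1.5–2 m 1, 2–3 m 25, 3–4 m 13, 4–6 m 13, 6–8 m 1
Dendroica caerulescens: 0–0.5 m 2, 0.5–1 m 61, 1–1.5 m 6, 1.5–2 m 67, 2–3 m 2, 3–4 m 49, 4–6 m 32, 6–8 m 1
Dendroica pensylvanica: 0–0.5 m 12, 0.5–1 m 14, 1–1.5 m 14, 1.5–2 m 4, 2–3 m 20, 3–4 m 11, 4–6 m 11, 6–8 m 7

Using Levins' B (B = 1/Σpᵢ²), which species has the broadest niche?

Proportions for Dendroica virens (n=123): 13/123=0.1057, 35/123=0.2846, 22/123=0.1789, 1/123=0.0081, 25/123=0.2033, 13/123=0.1057, 13/123=0.1057, 1/123=0.0081
Proportions for Dendroica caerulescens (n=220): 2/220=0.0091, 61/220=0.2773, 6/220=0.0273, 67/220=0.3045, 2/220=0.0091, 49/220=0.2227, 32/220=0.1455, 1/220=0.0045
Proportions for Dendroica pensylvanica (n=93): 12/93=0.1290, 14/93=0.1505, 14/93=0.1505, 4/93=0.0430, 20/93=0.2151, 11/93=0.1183, 11/93=0.1183, 7/93=0.0753
Σp_vireᵢ² = 0.1057² + 0.2846² + 0.1789² + 0.0081² + 0.2033² + 0.1057² + 0.1057² + 0.0081² = 0.011172 + 0.080997 + 0.032005 + 0.000066 + 0.041331 + 0.011172 + 0.011172 + 0.000066 = 0.187981
B_vire = 1 / 0.187981 = 5.3197
Σp_caerᵢ² = 0.0091² + 0.2773² + 0.0273² + 0.3045² + 0.0091² + 0.2227² + 0.1455² + 0.0045² = 0.000083 + 0.076895 + 0.000745 + 0.092720 + 0.000083 + 0.049595 + 0.021170 + 0.000020 = 0.241311
B_caer = 1 / 0.241311 = 4.1440
Σp_pensᵢ² = 0.1290² + 0.1505² + 0.1505² + 0.0430² + 0.2151² + 0.1183² + 0.1183² + 0.0753² = 0.016641 + 0.022650 + 0.022650 + 0.001849 + 0.046268 + 0.013995 + 0.013995 + 0.005670 = 0.143718
B_pens = 1 / 0.143718 = 6.9581
Highest B → broadest niche (most generalist): Dendroica pensylvanica (B = 6.96).

Dendroica pensylvanica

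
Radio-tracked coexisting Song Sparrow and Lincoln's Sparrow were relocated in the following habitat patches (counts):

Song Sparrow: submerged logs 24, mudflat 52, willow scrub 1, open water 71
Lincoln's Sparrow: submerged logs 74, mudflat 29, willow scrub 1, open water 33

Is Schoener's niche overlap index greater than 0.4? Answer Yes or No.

Yes

Proportions for Song Sparrow (n=148): 24/148=0.1622, 52/148=0.3514, 1/148=0.0068, 71/148=0.4797
Proportions for Lincoln's Sparrow (n=137): 74/137=0.5401, 29/137=0.2117, 1/137=0.0073, 33/137=0.2409
Σ|p₁ᵢ − p₂ᵢ| = 0.3779 + 0.1397 + 0.0005 + 0.2388 = 0.7569
D = 1 − ½ × 0.7569 = 1 − 0.37845 = 0.62155
D = 0.62155 > 0.4 → Yes.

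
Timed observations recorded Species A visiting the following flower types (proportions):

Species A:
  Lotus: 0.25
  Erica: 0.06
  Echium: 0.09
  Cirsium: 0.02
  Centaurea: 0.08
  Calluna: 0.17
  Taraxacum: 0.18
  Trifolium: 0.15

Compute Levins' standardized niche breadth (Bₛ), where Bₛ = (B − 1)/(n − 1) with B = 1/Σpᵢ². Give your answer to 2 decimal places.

0.72

Σpᵢ² = 0.25² + 0.06² + 0.09² + 0.02² + 0.08² + 0.17² + 0.18² + 0.15² = 0.0625 + 0.0036 + 0.0081 + 0.0004 + 0.0064 + 0.0289 + 0.0324 + 0.0225 = 0.1648
B = 1 / 0.1648 = 6.0680
Bₛ = (B − 1)/(n − 1) = (6.0680 − 1)/(8 − 1) = 5.0680/7 = 0.7240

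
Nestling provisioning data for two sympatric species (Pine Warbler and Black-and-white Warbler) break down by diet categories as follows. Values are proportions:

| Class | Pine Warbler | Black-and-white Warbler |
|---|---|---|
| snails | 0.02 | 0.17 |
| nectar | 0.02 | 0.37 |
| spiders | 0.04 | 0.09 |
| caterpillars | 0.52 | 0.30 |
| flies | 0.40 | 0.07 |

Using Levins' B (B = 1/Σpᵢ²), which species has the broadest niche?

Σp_Pineᵢ² = 0.02² + 0.02² + 0.04² + 0.52² + 0.40² = 0.0004 + 0.0004 + 0.0016 + 0.2704 + 0.1600 = 0.4328
B_Pine = 1 / 0.4328 = 2.3105
Σp_Blacᵢ² = 0.17² + 0.37² + 0.09² + 0.30² + 0.07² = 0.0289 + 0.1369 + 0.0081 + 0.0900 + 0.0049 = 0.2688
B_Blac = 1 / 0.2688 = 3.7202
Highest B → broadest niche (most generalist): Black-and-white Warbler (B = 3.72).

Black-and-white Warbler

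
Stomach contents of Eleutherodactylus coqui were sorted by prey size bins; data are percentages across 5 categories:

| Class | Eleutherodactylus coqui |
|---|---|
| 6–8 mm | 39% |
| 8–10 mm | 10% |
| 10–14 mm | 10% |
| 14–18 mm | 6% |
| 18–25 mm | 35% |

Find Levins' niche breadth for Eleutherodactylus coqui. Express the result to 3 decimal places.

3.353

Convert percentages to proportions (divide by 100).
Σpᵢ² = 0.39² + 0.10² + 0.10² + 0.06² + 0.35² = 0.1521 + 0.0100 + 0.0100 + 0.0036 + 0.1225 = 0.2982
B = 1 / 0.2982 = 3.35345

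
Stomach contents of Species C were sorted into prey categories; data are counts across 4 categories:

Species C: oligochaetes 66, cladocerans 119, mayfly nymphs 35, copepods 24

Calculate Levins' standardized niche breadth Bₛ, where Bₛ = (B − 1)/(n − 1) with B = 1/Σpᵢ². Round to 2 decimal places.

0.64

Proportions for Species C (n=244): 66/244=0.2705, 119/244=0.4877, 35/244=0.1434, 24/244=0.0984
Σpᵢ² = 0.2705² + 0.4877² + 0.1434² + 0.0984² = 0.073170 + 0.237851 + 0.020564 + 0.009683 = 0.341268
B = 1 / 0.341268 = 2.9302
Bₛ = (B − 1)/(n − 1) = (2.9302 − 1)/(4 − 1) = 1.9302/3 = 0.6434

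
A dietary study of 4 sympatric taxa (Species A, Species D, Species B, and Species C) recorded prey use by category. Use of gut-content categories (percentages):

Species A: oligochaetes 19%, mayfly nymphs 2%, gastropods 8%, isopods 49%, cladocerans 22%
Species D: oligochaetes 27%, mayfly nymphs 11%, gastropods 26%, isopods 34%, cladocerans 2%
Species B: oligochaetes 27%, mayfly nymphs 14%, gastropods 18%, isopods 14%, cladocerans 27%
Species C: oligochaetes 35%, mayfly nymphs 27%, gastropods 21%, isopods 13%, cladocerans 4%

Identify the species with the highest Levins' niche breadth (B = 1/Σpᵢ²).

Species B

Convert percentages to proportions (divide by 100).
Σp_Aᵢ² = 0.19² + 0.02² + 0.08² + 0.49² + 0.22² = 0.0361 + 0.0004 + 0.0064 + 0.2401 + 0.0484 = 0.3314
B_A = 1 / 0.3314 = 3.0175
Σp_Dᵢ² = 0.27² + 0.11² + 0.26² + 0.34² + 0.02² = 0.0729 + 0.0121 + 0.0676 + 0.1156 + 0.0004 = 0.2686
B_D = 1 / 0.2686 = 3.7230
Σp_Bᵢ² = 0.27² + 0.14² + 0.18² + 0.14² + 0.27² = 0.0729 + 0.0196 + 0.0324 + 0.0196 + 0.0729 = 0.2174
B_B = 1 / 0.2174 = 4.5998
Σp_Cᵢ² = 0.35² + 0.27² + 0.21² + 0.13² + 0.04² = 0.1225 + 0.0729 + 0.0441 + 0.0169 + 0.0016 = 0.2580
B_C = 1 / 0.2580 = 3.8760
Highest B → broadest niche (most generalist): Species B (B = 4.60).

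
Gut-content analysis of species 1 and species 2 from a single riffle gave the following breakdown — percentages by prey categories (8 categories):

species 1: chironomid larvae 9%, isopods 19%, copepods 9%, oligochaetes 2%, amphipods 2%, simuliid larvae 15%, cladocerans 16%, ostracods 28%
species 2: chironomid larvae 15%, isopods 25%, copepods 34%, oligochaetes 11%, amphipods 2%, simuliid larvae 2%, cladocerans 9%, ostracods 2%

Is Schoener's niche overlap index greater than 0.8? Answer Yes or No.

No

Convert percentages to proportions (divide by 100).
Σ|p₁ᵢ − p₂ᵢ| = 0.06 + 0.06 + 0.25 + 0.09 + 0.00 + 0.13 + 0.07 + 0.26 = 0.92
D = 1 − ½ × 0.92 = 1 − 0.460 = 0.5400
D = 0.5400 < 0.8 → No.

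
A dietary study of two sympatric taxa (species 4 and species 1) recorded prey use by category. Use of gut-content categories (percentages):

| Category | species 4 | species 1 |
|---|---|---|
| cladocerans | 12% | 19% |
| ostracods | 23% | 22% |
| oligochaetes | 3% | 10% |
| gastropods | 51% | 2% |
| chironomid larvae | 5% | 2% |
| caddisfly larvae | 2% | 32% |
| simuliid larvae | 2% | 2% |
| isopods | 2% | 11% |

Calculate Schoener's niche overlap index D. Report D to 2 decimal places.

0.47

Convert percentages to proportions (divide by 100).
Σ|p₁ᵢ − p₂ᵢ| = 0.07 + 0.01 + 0.07 + 0.49 + 0.03 + 0.30 + 0.00 + 0.09 = 1.06
D = 1 − ½ × 1.06 = 1 − 0.530 = 0.4700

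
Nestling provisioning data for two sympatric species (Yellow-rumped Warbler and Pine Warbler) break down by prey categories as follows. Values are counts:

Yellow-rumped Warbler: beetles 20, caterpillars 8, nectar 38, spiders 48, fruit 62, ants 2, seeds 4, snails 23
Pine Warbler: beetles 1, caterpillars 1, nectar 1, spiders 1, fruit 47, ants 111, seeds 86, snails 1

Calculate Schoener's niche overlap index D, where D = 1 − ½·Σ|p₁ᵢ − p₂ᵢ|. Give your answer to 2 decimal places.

Proportions for Yellow-rumped Warbler (n=205): 20/205=0.0976, 8/205=0.0390, 38/205=0.1854, 48/205=0.2341, 62/205=0.3024, 2/205=0.0098, 4/205=0.0195, 23/205=0.1122
Proportions for Pine Warbler (n=249): 1/249=0.0040, 1/249=0.0040, 1/249=0.0040, 1/249=0.0040, 47/249=0.1888, 111/249=0.4458, 86/249=0.3454, 1/249=0.0040
Σ|p₁ᵢ − p₂ᵢ| = 0.0936 + 0.0350 + 0.1814 + 0.2301 + 0.1136 + 0.4360 + 0.3259 + 0.1082 = 1.5238
D = 1 − ½ × 1.5238 = 1 − 0.76190 = 0.23810

0.24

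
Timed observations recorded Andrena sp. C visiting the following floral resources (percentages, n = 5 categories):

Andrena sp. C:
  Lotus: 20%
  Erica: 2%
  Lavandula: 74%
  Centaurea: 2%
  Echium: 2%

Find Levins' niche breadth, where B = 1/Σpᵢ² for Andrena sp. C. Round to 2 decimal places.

1.70

Convert percentages to proportions (divide by 100).
Σpᵢ² = 0.20² + 0.02² + 0.74² + 0.02² + 0.02² = 0.0400 + 0.0004 + 0.5476 + 0.0004 + 0.0004 = 0.5888
B = 1 / 0.5888 = 1.6984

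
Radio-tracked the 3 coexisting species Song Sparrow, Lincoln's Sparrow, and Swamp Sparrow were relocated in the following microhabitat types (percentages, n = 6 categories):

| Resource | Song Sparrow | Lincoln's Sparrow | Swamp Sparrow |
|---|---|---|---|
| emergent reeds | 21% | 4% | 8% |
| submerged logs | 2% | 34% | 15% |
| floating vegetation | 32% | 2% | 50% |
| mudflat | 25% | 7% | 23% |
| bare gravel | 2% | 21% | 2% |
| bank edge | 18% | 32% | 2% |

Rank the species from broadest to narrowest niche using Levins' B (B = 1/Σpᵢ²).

Convert percentages to proportions (divide by 100).
Σp_Songᵢ² = 0.21² + 0.02² + 0.32² + 0.25² + 0.02² + 0.18² = 0.0441 + 0.0004 + 0.1024 + 0.0625 + 0.0004 + 0.0324 = 0.2422
B_Song = 1 / 0.2422 = 4.1288
Σp_Lincᵢ² = 0.04² + 0.34² + 0.02² + 0.07² + 0.21² + 0.32² = 0.0016 + 0.1156 + 0.0004 + 0.0049 + 0.0441 + 0.1024 = 0.2690
B_Linc = 1 / 0.2690 = 3.7175
Σp_Swamᵢ² = 0.08² + 0.15² + 0.50² + 0.23² + 0.02² + 0.02² = 0.0064 + 0.0225 + 0.2500 + 0.0529 + 0.0004 + 0.0004 = 0.3326
B_Swam = 1 / 0.3326 = 3.0066
Ranking by B (broadest → narrowest): Song Sparrow (4.13) > Lincoln's Sparrow (3.72) > Swamp Sparrow (3.01)

Song Sparrow > Lincoln's Sparrow > Swamp Sparrow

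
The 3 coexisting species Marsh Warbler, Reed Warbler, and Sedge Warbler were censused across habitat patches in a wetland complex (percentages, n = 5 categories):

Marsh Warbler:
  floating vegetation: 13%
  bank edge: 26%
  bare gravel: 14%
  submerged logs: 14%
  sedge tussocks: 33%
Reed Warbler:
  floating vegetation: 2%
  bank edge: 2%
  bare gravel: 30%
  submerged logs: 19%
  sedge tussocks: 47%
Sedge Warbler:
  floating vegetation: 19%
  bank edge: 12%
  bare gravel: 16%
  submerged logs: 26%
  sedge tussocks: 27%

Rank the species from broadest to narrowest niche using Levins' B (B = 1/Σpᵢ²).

Sedge Warbler > Marsh Warbler > Reed Warbler

Convert percentages to proportions (divide by 100).
Σp_Marsᵢ² = 0.13² + 0.26² + 0.14² + 0.14² + 0.33² = 0.0169 + 0.0676 + 0.0196 + 0.0196 + 0.1089 = 0.2326
B_Mars = 1 / 0.2326 = 4.2992
Σp_Reedᵢ² = 0.02² + 0.02² + 0.30² + 0.19² + 0.47² = 0.0004 + 0.0004 + 0.0900 + 0.0361 + 0.2209 = 0.3478
B_Reed = 1 / 0.3478 = 2.8752
Σp_Sedgᵢ² = 0.19² + 0.12² + 0.16² + 0.26² + 0.27² = 0.0361 + 0.0144 + 0.0256 + 0.0676 + 0.0729 = 0.2166
B_Sedg = 1 / 0.2166 = 4.6168
Ranking by B (broadest → narrowest): Sedge Warbler (4.62) > Marsh Warbler (4.30) > Reed Warbler (2.88)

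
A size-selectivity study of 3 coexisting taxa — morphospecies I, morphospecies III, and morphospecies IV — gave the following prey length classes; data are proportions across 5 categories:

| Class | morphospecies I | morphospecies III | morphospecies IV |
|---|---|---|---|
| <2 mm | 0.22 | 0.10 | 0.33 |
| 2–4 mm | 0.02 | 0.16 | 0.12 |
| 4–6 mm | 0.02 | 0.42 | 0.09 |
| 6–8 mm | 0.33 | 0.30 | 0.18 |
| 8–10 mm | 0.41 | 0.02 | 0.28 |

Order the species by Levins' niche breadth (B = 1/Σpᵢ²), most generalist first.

Σp_Iᵢ² = 0.22² + 0.02² + 0.02² + 0.33² + 0.41² = 0.0484 + 0.0004 + 0.0004 + 0.1089 + 0.1681 = 0.3262
B_I = 1 / 0.3262 = 3.0656
Σp_IIIᵢ² = 0.10² + 0.16² + 0.42² + 0.30² + 0.02² = 0.0100 + 0.0256 + 0.1764 + 0.0900 + 0.0004 = 0.3024
B_III = 1 / 0.3024 = 3.3069
Σp_IVᵢ² = 0.33² + 0.12² + 0.09² + 0.18² + 0.28² = 0.1089 + 0.0144 + 0.0081 + 0.0324 + 0.0784 = 0.2422
B_IV = 1 / 0.2422 = 4.1288
Ranking by B (broadest → narrowest): morphospecies IV (4.13) > morphospecies III (3.31) > morphospecies I (3.07)

morphospecies IV > morphospecies III > morphospecies I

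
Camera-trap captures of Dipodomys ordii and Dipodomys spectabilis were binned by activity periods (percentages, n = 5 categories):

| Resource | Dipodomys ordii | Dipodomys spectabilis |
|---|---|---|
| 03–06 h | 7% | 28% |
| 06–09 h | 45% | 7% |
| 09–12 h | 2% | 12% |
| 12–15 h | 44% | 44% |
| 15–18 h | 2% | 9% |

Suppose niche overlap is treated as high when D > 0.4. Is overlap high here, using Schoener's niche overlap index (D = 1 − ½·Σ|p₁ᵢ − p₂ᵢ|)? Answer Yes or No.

Convert percentages to proportions (divide by 100).
Σ|p₁ᵢ − p₂ᵢ| = 0.21 + 0.38 + 0.10 + 0.00 + 0.07 = 0.76
D = 1 − ½ × 0.76 = 1 − 0.380 = 0.6200
D = 0.6200 > 0.4 → Yes.

Yes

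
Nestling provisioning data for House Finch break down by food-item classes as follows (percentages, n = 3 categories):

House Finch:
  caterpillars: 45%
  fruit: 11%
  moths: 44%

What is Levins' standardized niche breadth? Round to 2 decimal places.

Convert percentages to proportions (divide by 100).
Σpᵢ² = 0.45² + 0.11² + 0.44² = 0.2025 + 0.0121 + 0.1936 = 0.4082
B = 1 / 0.4082 = 2.4498
Bₛ = (B − 1)/(n − 1) = (2.4498 − 1)/(3 − 1) = 1.4498/2 = 0.7249

0.72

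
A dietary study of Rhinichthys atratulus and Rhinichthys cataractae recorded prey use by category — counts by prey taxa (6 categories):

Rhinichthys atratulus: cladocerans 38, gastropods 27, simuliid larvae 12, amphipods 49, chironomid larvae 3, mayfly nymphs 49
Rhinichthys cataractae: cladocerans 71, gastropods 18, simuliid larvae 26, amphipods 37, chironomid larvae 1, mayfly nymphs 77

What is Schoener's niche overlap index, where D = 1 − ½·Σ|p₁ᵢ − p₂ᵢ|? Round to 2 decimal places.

0.80

Proportions for Rhinichthys atratulus (n=178): 38/178=0.2135, 27/178=0.1517, 12/178=0.0674, 49/178=0.2753, 3/178=0.0169, 49/178=0.2753
Proportions for Rhinichthys cataractae (n=230): 71/230=0.3087, 18/230=0.0783, 26/230=0.1130, 37/230=0.1609, 1/230=0.0043, 77/230=0.3348
Σ|p₁ᵢ − p₂ᵢ| = 0.0952 + 0.0734 + 0.0456 + 0.1144 + 0.0126 + 0.0595 = 0.4007
D = 1 − ½ × 0.4007 = 1 − 0.20035 = 0.79965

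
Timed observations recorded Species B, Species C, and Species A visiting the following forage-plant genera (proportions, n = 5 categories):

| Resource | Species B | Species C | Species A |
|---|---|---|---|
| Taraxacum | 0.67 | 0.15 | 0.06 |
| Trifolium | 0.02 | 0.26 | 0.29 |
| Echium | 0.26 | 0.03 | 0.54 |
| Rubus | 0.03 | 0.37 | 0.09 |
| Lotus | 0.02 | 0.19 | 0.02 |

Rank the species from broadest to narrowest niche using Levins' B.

Σp_Bᵢ² = 0.67² + 0.02² + 0.26² + 0.03² + 0.02² = 0.4489 + 0.0004 + 0.0676 + 0.0009 + 0.0004 = 0.5182
B_B = 1 / 0.5182 = 1.9298
Σp_Cᵢ² = 0.15² + 0.26² + 0.03² + 0.37² + 0.19² = 0.0225 + 0.0676 + 0.0009 + 0.1369 + 0.0361 = 0.2640
B_C = 1 / 0.2640 = 3.7879
Σp_Aᵢ² = 0.06² + 0.29² + 0.54² + 0.09² + 0.02² = 0.0036 + 0.0841 + 0.2916 + 0.0081 + 0.0004 = 0.3878
B_A = 1 / 0.3878 = 2.5786
Ranking by B (broadest → narrowest): Species C (3.79) > Species A (2.58) > Species B (1.93)

Species C > Species A > Species B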